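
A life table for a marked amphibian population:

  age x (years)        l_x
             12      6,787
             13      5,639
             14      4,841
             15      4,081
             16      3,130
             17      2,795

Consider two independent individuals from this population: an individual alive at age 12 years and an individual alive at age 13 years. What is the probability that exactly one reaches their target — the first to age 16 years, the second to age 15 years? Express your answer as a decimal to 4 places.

0.5174

p₁ = l_16/l_12 = 3,130/6,787 = 0.461176; p₂ = l_15/l_13 = 4,081/5,639 = 0.723710.
P(exactly one) = p₁(1−p₂) + (1−p₁)p₂ = 0.127418 + 0.389952 = 0.517371.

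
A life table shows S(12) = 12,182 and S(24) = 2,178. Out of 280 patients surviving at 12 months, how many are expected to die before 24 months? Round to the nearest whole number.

The relevant probability is 1 − 2,178/12,182 = 0.821212.
Expected number = 280 × 0.821212 = 230.

230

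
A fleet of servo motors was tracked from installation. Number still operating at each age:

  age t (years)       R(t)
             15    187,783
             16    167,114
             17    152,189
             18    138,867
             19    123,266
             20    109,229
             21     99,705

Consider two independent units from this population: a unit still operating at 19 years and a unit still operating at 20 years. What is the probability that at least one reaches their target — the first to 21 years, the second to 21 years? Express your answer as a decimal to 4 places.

0.9833

p₁ = R(21)/R(19) = 99,705/123,266 = 0.808861; p₂ = R(21)/R(20) = 99,705/109,229 = 0.912807.
P(at least one) = 1 − (1−p₁)(1−p₂) = 1 − 0.191139 × 0.087193 = 0.983334.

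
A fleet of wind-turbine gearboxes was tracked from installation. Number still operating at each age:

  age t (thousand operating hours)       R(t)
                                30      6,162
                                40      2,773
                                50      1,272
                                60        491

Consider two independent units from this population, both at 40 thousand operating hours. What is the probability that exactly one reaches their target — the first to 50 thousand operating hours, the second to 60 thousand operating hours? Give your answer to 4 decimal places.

0.4733

p₁ = R(50)/R(40) = 1,272/2,773 = 0.458709; p₂ = R(60)/R(40) = 491/2,773 = 0.177065.
P(exactly one) = p₁(1−p₂) + (1−p₁)p₂ = 0.377488 + 0.095844 = 0.473331.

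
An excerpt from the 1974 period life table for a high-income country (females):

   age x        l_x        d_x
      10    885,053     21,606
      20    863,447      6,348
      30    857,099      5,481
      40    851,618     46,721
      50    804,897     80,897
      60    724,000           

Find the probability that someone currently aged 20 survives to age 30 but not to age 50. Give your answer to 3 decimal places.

0.060

We want 10|20q20 = (l_30 − l_50)/l_20.
This is the probability of reaching 30 but not 50, conditional on being alive at 20: (l_30 − l_50) / l_20.
= (857,099 − 804,897) / 863,447 = 52,202 / 863,447 = 0.060458.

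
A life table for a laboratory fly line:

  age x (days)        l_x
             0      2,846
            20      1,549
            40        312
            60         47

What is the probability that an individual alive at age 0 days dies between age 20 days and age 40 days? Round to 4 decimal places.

0.4346

This is the probability of reaching 20 but not 40, conditional on being alive at 0: (l_20 − l_40) / l_0.
= (1,549 − 312) / 2,846 = 1,237 / 2,846 = 0.434645.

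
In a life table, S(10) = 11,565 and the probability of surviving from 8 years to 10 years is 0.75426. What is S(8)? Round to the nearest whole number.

S(8) = S(10) / p = 11,565 / 0.75426 = 15333.

15333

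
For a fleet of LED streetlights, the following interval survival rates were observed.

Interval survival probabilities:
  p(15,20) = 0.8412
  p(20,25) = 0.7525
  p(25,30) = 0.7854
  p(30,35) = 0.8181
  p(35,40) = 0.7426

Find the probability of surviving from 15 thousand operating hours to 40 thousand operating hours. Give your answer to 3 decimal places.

Survival from 15 to 40 is the product of surviving each interval: 0.8412 × 0.7525 × 0.7854 × 0.8181 × 0.7426.
= 0.302036.

0.302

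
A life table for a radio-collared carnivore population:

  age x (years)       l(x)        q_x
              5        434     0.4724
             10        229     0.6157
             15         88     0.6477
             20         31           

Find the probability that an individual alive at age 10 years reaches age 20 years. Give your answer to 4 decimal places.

The conditional survival probability is l(20)/l(10) = 31/229 = 0.135371.

0.1354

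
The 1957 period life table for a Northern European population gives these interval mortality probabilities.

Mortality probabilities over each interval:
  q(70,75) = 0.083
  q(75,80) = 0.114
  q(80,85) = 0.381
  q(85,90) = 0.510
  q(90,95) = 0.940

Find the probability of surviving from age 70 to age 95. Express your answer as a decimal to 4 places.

Chaining the interval survival probabilities: (1 − 0.083) × (1 − 0.114) × (1 − 0.381) × (1 − 0.510) × (1 − 0.940).
= 0.917 × 0.886 × 0.619 × 0.490 × 0.060 = 0.014786.

0.0148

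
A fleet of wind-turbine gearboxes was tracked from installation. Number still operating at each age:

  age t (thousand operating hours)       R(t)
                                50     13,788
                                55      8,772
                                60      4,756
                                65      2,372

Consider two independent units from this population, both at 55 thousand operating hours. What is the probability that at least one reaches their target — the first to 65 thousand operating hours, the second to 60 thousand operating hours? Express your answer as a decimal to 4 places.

0.6660

p₁ = R(65)/R(55) = 2,372/8,772 = 0.270406; p₂ = R(60)/R(55) = 4,756/8,772 = 0.542180.
P(at least one) = 1 − (1−p₁)(1−p₂) = 1 − 0.729594 × 0.457820 = 0.665977.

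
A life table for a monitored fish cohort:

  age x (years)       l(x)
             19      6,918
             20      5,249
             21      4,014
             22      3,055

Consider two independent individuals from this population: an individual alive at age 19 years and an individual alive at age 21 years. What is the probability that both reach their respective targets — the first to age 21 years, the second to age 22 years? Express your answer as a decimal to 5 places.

0.44160

p₁ = l(21)/l(19) = 4,014/6,918 = 0.580225; p₂ = l(22)/l(21) = 3,055/4,014 = 0.761086.
P(both) = p₁ × p₂ = 0.580225 × 0.761086 = 0.441601.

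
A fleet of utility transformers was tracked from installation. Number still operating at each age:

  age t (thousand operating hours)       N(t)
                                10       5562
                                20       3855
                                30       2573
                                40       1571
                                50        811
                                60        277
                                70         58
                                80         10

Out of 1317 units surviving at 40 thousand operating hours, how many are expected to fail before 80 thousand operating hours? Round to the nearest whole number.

1309

The relevant probability is 1 − 10/1571 = 0.993635.
Expected number = 1317 × 0.993635 = 1309.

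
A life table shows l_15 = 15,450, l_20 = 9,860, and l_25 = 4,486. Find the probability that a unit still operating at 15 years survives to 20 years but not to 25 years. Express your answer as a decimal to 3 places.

0.348

This is the probability of reaching 20 but not 25, conditional on being operational at 15: (l_20 − l_25) / l_15.
= (9,860 − 4,486) / 15,450 = 5,374 / 15,450 = 0.347832.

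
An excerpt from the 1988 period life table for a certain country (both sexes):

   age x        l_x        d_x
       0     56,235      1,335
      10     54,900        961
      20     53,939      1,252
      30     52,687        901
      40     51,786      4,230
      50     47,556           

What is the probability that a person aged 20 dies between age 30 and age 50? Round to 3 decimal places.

This is the probability of reaching 30 but not 50, conditional on being alive at 20: (l_30 − l_50) / l_20.
= (52,687 − 47,556) / 53,939 = 5,131 / 53,939 = 0.095126.

0.095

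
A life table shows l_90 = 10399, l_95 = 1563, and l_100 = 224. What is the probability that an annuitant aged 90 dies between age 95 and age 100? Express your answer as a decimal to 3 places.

0.129

We want 5|5q90 = (l_95 − l_100)/l_90.
This is the probability of reaching 95 but not 100, conditional on being alive at 90: (l_95 − l_100) / l_90.
= (1563 − 224) / 10399 = 1339 / 10399 = 0.128762.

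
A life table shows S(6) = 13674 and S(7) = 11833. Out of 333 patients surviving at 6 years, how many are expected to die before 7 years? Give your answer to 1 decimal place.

The relevant probability is 1 − 11833/13674 = 0.134635.
Expected number = 333 × 0.134635 = 44.8.

44.8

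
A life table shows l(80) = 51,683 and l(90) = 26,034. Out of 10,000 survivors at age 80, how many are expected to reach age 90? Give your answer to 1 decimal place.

5037.2

The relevant probability is 26,034/51,683 = 0.503725.
Expected number = 10,000 × 0.503725 = 5037.2.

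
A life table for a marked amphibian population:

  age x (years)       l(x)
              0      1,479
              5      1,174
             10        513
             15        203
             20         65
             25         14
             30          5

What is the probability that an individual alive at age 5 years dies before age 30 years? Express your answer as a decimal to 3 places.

P(die before 30 | alive at 5) = 1 − l(30)/l(5) = 1 − 5/1,174 = (1,169)/1,174 = 0.995741.

0.996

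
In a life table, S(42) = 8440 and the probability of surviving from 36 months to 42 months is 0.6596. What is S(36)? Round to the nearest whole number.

12796

S(36) = S(42) / p = 8440 / 0.6596 = 12796.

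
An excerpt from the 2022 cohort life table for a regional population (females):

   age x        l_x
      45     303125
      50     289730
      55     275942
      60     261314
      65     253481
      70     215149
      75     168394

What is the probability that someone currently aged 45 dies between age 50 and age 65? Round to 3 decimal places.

This is the probability of reaching 50 but not 65, conditional on being alive at 45: (l_50 − l_65) / l_45.
= (289730 − 253481) / 303125 = 36249 / 303125 = 0.119584.

0.120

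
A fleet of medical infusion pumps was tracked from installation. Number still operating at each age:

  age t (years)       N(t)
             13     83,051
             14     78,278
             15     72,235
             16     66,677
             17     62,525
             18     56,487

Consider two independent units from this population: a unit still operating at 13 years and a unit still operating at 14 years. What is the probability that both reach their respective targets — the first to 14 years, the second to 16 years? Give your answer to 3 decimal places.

p₁ = N(14)/N(13) = 78,278/83,051 = 0.942529; p₂ = N(16)/N(14) = 66,677/78,278 = 0.851797.
P(both) = p₁ × p₂ = 0.942529 × 0.851797 = 0.802843.

0.803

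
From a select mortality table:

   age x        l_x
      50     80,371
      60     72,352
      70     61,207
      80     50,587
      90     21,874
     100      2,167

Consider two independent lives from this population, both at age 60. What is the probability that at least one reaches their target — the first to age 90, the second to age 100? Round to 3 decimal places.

p₁ = l_90/l_60 = 21,874/72,352 = 0.302328; p₂ = l_100/l_60 = 2,167/72,352 = 0.029951.
P(at least one) = 1 − (1−p₁)(1−p₂) = 1 − 0.697672 × 0.970049 = 0.323224.

0.323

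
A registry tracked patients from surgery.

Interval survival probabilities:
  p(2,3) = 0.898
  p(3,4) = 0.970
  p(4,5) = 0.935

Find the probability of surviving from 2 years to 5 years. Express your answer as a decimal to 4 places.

0.8144

Survival from 2 to 5 is the product of surviving each interval: 0.898 × 0.970 × 0.935.
= 0.814441.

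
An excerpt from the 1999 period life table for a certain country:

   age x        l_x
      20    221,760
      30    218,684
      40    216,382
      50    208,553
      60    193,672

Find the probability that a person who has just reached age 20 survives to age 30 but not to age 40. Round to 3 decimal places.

We want 10|10q20 = (l_30 − l_40)/l_20.
This is the probability of reaching 30 but not 40, conditional on being alive at 20: (l_30 − l_40) / l_20.
= (218,684 − 216,382) / 221,760 = 2,302 / 221,760 = 0.010381.

0.010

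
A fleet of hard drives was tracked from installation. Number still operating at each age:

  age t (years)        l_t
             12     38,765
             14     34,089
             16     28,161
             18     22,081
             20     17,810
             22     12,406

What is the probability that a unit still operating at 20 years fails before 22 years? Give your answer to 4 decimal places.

0.3034

P(fail before 22 | operational at 20) = 1 − l_22/l_20 = 1 − 12,406/17,810 = (5,404)/17,810 = 0.303425.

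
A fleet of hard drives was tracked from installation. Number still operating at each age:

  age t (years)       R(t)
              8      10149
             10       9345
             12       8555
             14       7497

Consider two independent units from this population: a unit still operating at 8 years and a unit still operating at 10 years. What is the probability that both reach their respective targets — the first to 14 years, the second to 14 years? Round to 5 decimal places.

p₁ = R(14)/R(8) = 7497/10149 = 0.738693; p₂ = R(14)/R(10) = 7497/9345 = 0.802247.
P(both) = p₁ × p₂ = 0.738693 × 0.802247 = 0.592614.

0.59261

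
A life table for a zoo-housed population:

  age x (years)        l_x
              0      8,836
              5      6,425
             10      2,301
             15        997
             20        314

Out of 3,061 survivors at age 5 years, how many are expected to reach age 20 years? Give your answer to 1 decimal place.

149.6

The relevant probability is 314/6,425 = 0.048872.
Expected number = 3,061 × 0.048872 = 149.6.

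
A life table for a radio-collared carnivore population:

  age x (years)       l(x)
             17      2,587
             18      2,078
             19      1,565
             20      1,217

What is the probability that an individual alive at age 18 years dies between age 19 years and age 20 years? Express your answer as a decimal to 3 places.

0.167

This is the probability of reaching 19 but not 20, conditional on being alive at 18: (l(19) − l(20)) / l(18).
= (1,565 − 1,217) / 2,078 = 348 / 2,078 = 0.167469.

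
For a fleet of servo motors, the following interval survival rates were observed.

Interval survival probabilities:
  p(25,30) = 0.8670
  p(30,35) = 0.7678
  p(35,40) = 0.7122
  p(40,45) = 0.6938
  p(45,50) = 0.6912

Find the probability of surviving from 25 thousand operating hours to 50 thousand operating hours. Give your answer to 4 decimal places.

0.2274

The overall survival probability is 0.8670 × 0.7678 × 0.7122 × 0.6938 × 0.6912.
= 0.227356.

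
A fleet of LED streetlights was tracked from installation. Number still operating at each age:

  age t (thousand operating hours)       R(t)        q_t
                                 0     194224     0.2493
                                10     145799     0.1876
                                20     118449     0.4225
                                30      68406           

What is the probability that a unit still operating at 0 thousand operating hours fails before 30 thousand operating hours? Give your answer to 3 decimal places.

P(fail before 30 | operational at 0) = 1 − R(30)/R(0) = 1 − 68406/194224 = (125818)/194224 = 0.647798.

0.648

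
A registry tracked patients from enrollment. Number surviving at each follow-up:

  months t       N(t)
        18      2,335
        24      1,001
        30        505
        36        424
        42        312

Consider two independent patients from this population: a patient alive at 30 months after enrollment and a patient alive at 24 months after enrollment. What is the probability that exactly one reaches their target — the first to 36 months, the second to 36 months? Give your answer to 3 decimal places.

p₁ = N(36)/N(30) = 424/505 = 0.839604; p₂ = N(36)/N(24) = 424/1,001 = 0.423576.
P(exactly one) = p₁(1−p₂) + (1−p₁)p₂ = 0.483968 + 0.067940 = 0.551908.

0.552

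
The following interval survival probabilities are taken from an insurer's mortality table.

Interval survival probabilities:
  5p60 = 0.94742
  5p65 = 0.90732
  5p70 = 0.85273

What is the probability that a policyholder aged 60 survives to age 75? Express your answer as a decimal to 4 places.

0.7330

The overall survival probability is 0.94742 × 0.90732 × 0.85273.
= 0.733018.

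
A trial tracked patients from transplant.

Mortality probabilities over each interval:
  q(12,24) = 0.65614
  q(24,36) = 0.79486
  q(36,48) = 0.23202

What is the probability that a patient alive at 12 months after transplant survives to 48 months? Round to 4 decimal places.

P(survive 12→48) = (1 − 0.65614) × (1 − 0.79486) × (1 − 0.23202).
= 0.34386 × 0.20514 × 0.76798 = 0.054173.

0.0542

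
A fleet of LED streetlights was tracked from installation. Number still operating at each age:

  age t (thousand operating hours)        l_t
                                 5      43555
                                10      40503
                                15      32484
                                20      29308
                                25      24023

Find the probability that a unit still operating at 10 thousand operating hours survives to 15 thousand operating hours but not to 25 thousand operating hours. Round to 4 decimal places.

0.2089

This is the probability of reaching 15 but not 25, conditional on being operational at 10: (l_15 − l_25) / l_10.
= (32484 − 24023) / 40503 = 8461 / 40503 = 0.208898.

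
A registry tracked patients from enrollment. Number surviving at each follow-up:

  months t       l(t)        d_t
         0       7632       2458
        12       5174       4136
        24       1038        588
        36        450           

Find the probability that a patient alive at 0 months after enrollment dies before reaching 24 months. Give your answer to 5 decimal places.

P(die before 24 | alive at 0) = 1 − l(24)/l(0) = 1 − 1038/7632 = (6594)/7632 = 0.863994.

0.86399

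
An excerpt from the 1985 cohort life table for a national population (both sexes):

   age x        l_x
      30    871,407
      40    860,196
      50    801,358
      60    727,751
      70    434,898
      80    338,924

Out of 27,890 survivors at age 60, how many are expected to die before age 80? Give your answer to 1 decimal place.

14901.2

The relevant probability is 1 − 338,924/727,751 = 0.534286.
Expected number = 27,890 × 0.534286 = 14901.2.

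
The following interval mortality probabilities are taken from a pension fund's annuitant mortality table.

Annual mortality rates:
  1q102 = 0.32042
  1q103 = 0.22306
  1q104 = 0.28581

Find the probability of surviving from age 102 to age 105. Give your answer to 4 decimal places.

0.3771

Chaining the interval survival probabilities: (1 − 0.32042) × (1 − 0.22306) × (1 − 0.28581).
= 0.67958 × 0.77694 × 0.71419 = 0.377087.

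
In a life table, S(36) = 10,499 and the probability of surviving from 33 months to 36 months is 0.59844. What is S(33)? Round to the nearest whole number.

S(33) = S(36) / p = 10,499 / 0.59844 = 17544.

17544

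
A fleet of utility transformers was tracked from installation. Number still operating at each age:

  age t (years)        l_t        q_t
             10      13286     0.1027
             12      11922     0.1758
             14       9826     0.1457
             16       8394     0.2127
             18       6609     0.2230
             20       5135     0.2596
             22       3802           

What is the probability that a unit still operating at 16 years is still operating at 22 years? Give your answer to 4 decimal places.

0.4529

The conditional survival probability is l_22/l_16 = 3802/8394 = 0.452943.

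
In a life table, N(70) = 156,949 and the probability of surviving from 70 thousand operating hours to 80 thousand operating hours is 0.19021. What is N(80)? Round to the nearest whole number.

29853

N(80) = N(70) × p = 156,949 × 0.19021 = 29853.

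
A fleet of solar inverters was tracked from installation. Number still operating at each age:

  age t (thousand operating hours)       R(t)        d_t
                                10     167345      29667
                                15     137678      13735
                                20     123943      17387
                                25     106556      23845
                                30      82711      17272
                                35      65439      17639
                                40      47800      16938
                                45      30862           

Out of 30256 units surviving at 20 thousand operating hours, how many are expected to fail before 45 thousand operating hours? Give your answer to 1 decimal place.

22722.2

The relevant probability is 1 − 30862/123943 = 0.750998.
Expected number = 30256 × 0.750998 = 22722.2.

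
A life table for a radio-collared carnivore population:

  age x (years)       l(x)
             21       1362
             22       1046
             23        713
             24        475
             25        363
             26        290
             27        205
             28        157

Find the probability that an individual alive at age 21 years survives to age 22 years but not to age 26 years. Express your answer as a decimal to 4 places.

0.5551

This is the probability of reaching 22 but not 26, conditional on being alive at 21: (l(22) − l(26)) / l(21).
= (1046 − 290) / 1362 = 756 / 1362 = 0.555066.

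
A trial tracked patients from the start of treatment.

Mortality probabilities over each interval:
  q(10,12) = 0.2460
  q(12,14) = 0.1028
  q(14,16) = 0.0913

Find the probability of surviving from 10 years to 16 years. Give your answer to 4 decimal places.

Survival from 10 to 16 is the product of surviving each interval: (1 − 0.2460) × (1 − 0.1028) × (1 − 0.0913).
= 0.7540 × 0.8972 × 0.9087 = 0.614725.

0.6147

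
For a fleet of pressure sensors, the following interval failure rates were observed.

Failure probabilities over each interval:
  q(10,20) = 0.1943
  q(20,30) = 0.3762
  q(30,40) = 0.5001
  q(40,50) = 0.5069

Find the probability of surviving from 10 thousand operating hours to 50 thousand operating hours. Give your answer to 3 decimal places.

Survival from 10 to 50 is the product of surviving each interval: (1 − 0.1943) × (1 − 0.3762) × (1 − 0.5001) × (1 − 0.5069).
= 0.8057 × 0.6238 × 0.4999 × 0.4931 = 0.123890.

0.124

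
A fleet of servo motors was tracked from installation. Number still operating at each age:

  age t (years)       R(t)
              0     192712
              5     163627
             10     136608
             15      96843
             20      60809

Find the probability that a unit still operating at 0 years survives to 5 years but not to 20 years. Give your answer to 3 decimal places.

0.534

This is the probability of reaching 5 but not 20, conditional on being operational at 0: (R(5) − R(20)) / R(0).
= (163627 − 60809) / 192712 = 102818 / 192712 = 0.533532.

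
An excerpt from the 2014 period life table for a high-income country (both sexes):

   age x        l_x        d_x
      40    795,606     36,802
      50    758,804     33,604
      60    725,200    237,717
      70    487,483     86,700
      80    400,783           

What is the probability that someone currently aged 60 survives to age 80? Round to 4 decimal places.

0.5527

We want 20p60 = l_80/l_60.
The conditional survival probability is l_80/l_60 = 400,783/725,200 = 0.552652.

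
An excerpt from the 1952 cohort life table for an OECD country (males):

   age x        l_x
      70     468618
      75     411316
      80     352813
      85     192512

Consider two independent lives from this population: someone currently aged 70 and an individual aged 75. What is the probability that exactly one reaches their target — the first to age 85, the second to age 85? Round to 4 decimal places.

p₁ = l_85/l_70 = 192512/468618 = 0.410808; p₂ = l_85/l_75 = 192512/411316 = 0.468039.
P(exactly one) = p₁(1−p₂) + (1−p₁)p₂ = 0.218534 + 0.275765 = 0.494299.

0.4943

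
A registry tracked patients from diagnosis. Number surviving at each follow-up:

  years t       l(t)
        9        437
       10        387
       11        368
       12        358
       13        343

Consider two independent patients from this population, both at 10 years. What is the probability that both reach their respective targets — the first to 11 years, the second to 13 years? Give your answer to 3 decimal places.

0.843

p₁ = l(11)/l(10) = 368/387 = 0.950904; p₂ = l(13)/l(10) = 343/387 = 0.886305.
P(both) = p₁ × p₂ = 0.950904 × 0.886305 = 0.842791.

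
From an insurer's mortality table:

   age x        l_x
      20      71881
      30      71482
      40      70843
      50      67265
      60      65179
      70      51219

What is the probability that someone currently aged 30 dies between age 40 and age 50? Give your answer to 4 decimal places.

We want 10|10q30 = (l_40 − l_50)/l_30.
This is the probability of reaching 40 but not 50, conditional on being alive at 30: (l_40 − l_50) / l_30.
= (70843 − 67265) / 71482 = 3578 / 71482 = 0.050055.

0.0501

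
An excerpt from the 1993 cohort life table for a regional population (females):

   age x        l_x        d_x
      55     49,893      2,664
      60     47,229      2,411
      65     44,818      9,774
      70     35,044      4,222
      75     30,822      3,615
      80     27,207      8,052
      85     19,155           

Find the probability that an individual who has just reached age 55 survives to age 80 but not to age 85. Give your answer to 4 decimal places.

0.1614

We want 25|5q55 = (l_80 − l_85)/l_55.
This is the probability of reaching 80 but not 85, conditional on being alive at 55: (l_80 − l_85) / l_55.
= (27,207 − 19,155) / 49,893 = 8,052 / 49,893 = 0.161385.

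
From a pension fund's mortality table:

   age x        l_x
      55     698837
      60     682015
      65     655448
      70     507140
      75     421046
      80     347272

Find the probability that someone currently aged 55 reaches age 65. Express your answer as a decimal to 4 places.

0.9379

We want 10p55 = l_65/l_55.
The conditional survival probability is l_65/l_55 = 655448/698837 = 0.937913.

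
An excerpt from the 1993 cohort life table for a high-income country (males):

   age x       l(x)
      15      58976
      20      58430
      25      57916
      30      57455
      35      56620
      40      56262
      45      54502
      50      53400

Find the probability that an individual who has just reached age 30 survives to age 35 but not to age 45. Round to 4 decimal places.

0.0369

This is the probability of reaching 35 but not 45, conditional on being alive at 30: (l(35) − l(45)) / l(30).
= (56620 − 54502) / 57455 = 2118 / 57455 = 0.036864.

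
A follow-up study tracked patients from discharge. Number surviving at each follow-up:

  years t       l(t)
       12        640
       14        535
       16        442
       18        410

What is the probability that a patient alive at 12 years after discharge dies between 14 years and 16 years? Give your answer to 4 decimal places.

This is the probability of reaching 14 but not 16, conditional on being alive at 12: (l(14) − l(16)) / l(12).
= (535 − 442) / 640 = 93 / 640 = 0.145313.

0.1453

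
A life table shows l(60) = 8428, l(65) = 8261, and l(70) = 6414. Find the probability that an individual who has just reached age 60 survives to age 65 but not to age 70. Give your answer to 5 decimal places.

This is the probability of reaching 65 but not 70, conditional on being alive at 60: (l(65) − l(70)) / l(60).
= (8261 − 6414) / 8428 = 1847 / 8428 = 0.219150.

0.21915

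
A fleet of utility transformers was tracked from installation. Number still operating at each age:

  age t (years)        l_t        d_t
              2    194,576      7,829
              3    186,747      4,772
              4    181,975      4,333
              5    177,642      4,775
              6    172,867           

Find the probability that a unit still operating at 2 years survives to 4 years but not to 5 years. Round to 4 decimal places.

0.0223

This is the probability of reaching 4 but not 5, conditional on being operational at 2: (l_4 − l_5) / l_2.
= (181,975 − 177,642) / 194,576 = 4,333 / 194,576 = 0.022269.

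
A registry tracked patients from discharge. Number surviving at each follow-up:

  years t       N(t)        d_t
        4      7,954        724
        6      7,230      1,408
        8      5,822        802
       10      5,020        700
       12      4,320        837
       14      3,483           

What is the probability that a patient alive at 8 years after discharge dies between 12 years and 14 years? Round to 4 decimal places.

0.1438

This is the probability of reaching 12 but not 14, conditional on being alive at 8: (N(12) − N(14)) / N(8).
= (4,320 − 3,483) / 5,822 = 837 / 5,822 = 0.143765.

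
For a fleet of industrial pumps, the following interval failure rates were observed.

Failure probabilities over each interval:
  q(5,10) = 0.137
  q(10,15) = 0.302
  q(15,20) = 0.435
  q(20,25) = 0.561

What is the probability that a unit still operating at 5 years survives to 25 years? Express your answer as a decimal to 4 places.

0.1494

Survival from 5 to 25 is the product of surviving each interval: (1 − 0.137) × (1 − 0.302) × (1 − 0.435) × (1 − 0.561).
= 0.863 × 0.698 × 0.565 × 0.439 = 0.149410.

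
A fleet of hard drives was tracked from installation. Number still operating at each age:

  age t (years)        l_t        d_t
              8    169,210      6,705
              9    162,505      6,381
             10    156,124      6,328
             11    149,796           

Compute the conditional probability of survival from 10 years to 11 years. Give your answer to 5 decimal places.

The conditional survival probability is l_11/l_10 = 149,796/156,124 = 0.959468.

0.95947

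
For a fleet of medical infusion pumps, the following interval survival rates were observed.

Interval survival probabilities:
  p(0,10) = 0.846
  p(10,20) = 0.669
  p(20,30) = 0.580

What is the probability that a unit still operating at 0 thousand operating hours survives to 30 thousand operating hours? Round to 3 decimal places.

0.328

Chaining the interval survival probabilities: 0.846 × 0.669 × 0.580.
= 0.328265.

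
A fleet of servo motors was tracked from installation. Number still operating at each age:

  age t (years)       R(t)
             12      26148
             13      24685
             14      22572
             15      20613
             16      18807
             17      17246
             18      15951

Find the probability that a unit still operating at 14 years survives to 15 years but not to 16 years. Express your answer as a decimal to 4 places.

This is the probability of reaching 15 but not 16, conditional on being operational at 14: (R(15) − R(16)) / R(14).
= (20613 − 18807) / 22572 = 1806 / 22572 = 0.080011.

0.0800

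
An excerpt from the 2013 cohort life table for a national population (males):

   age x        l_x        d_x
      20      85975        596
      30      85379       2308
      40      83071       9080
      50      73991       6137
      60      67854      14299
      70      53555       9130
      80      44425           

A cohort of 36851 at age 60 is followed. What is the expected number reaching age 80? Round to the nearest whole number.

24127

The relevant probability is 44425/67854 = 0.654715.
Expected number = 36851 × 0.654715 = 24127.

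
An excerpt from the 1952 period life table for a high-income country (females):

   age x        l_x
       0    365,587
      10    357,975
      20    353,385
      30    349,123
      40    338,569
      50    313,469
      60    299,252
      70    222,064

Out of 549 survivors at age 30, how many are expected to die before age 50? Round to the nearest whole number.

The relevant probability is 1 − 313,469/349,123 = 0.102124.
Expected number = 549 × 0.102124 = 56.

56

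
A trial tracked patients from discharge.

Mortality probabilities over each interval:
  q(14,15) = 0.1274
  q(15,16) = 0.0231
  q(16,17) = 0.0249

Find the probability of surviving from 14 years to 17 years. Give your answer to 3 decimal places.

P(survive 14→17) = (1 − 0.1274) × (1 − 0.0231) × (1 − 0.0249).
= 0.8726 × 0.9769 × 0.9751 = 0.831217.

0.831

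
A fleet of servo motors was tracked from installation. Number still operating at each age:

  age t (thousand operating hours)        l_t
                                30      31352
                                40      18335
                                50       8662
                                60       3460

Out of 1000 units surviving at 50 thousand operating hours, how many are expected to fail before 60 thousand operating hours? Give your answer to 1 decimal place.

600.6

The relevant probability is 1 − 3460/8662 = 0.600554.
Expected number = 1000 × 0.600554 = 600.6.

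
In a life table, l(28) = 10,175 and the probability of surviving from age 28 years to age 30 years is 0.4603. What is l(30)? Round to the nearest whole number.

4684

l(30) = l(28) × p = 10,175 × 0.4603 = 4684.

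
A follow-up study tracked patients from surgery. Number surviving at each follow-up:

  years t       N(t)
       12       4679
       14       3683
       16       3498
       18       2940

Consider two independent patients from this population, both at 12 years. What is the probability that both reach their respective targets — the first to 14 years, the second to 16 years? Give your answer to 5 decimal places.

0.58846

p₁ = N(14)/N(12) = 3683/4679 = 0.787134; p₂ = N(16)/N(12) = 3498/4679 = 0.747596.
P(both) = p₁ × p₂ = 0.787134 × 0.747596 = 0.588458.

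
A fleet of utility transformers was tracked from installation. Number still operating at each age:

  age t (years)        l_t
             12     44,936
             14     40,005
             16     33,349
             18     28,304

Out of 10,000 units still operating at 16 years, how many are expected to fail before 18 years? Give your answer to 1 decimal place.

1512.8

The relevant probability is 1 − 28,304/33,349 = 0.151279.
Expected number = 10,000 × 0.151279 = 1512.8.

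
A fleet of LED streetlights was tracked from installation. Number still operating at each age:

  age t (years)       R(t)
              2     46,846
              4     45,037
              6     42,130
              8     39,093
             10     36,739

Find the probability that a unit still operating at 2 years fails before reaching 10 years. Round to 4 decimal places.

0.2157

P(fail before 10 | operational at 2) = 1 − R(10)/R(2) = 1 − 36,739/46,846 = (10,107)/46,846 = 0.215749.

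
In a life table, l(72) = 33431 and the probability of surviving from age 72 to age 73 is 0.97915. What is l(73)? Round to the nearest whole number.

l(73) = l(72) × p = 33431 × 0.97915 = 32734.

32734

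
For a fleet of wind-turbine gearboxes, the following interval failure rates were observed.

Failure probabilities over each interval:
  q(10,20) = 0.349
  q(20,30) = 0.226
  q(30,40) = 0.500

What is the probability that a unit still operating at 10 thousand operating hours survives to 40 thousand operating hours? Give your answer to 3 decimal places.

P(survive 10→40) = (1 − 0.349) × (1 − 0.226) × (1 − 0.500).
= 0.651 × 0.774 × 0.500 = 0.251937.

0.252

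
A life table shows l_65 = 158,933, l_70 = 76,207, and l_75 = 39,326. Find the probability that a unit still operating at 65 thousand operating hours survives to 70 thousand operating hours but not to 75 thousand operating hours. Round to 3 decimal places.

0.232

This is the probability of reaching 70 but not 75, conditional on being operational at 65: (l_70 − l_75) / l_65.
= (76,207 − 39,326) / 158,933 = 36,881 / 158,933 = 0.232054.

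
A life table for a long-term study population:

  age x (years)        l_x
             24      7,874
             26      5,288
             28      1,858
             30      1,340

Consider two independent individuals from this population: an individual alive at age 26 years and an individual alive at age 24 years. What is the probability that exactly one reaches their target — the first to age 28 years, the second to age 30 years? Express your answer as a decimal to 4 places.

p₁ = l_28/l_26 = 1,858/5,288 = 0.351362; p₂ = l_30/l_24 = 1,340/7,874 = 0.170180.
P(exactly one) = p₁(1−p₂) + (1−p₁)p₂ = 0.291567 + 0.110385 = 0.401952.

0.4020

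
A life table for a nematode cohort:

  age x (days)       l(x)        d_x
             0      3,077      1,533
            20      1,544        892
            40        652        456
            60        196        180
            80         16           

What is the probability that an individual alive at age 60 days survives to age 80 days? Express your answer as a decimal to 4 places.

0.0816

The conditional survival probability is l(80)/l(60) = 16/196 = 0.081633.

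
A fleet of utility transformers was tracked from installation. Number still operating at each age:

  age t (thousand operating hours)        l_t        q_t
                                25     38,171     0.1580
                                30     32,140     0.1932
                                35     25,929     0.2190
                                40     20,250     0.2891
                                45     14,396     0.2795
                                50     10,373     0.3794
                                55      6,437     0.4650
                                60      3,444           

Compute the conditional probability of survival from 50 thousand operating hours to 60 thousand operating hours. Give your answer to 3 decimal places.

0.332

The conditional survival probability is l_60/l_50 = 3,444/10,373 = 0.332016.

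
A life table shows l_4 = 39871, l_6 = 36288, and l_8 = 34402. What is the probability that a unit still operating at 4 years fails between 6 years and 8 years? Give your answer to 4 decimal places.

0.0473

This is the probability of reaching 6 but not 8, conditional on being operational at 4: (l_6 − l_8) / l_4.
= (36288 − 34402) / 39871 = 1886 / 39871 = 0.047303.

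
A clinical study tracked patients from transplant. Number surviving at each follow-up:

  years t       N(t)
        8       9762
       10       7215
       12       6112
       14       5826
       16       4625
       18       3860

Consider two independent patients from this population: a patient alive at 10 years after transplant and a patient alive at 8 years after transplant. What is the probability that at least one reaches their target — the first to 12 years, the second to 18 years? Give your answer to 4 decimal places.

p₁ = N(12)/N(10) = 6112/7215 = 0.847124; p₂ = N(18)/N(8) = 3860/9762 = 0.395411.
P(at least one) = 1 − (1−p₁)(1−p₂) = 1 − 0.152876 × 0.604589 = 0.907573.

0.9076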